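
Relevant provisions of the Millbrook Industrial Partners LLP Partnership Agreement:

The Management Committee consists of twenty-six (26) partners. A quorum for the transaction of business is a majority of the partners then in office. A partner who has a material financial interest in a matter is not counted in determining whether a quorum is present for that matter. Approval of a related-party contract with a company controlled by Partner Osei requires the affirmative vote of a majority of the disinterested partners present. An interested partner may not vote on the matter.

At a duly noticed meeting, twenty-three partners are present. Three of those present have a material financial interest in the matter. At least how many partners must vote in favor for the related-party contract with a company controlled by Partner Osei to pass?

11

The related-party contract with a company controlled by Partner Osei requires a majority of the disinterested partners present (23 − 3 = 20).
A majority of 20 is 11.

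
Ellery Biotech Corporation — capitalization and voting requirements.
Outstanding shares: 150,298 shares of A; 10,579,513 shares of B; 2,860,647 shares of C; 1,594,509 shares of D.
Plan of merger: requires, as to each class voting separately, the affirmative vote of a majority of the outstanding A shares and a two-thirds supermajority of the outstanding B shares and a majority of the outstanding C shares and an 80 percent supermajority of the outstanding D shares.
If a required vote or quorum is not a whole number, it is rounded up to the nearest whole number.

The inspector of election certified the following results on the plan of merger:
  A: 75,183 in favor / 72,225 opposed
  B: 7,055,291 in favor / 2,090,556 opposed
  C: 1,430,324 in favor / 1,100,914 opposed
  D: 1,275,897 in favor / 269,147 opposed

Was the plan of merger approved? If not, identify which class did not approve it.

A: a majority of 150298 is 75150; 75,150 required, 75,183 in favor — approved.
B: 2/3 of 10579513 = 7053008.67, rounded up to 7053009; 7,053,009 required, 7,055,291 in favor — approved.
C: a majority of 2860647 is 1430324; 1,430,324 required, 1,430,324 in favor — approved.
D: 4/5 of 1594509 = 1275607.20, rounded up to 1275608; 1,275,608 required, 1,275,897 in favor — approved.

Approved — every class gave the required vote.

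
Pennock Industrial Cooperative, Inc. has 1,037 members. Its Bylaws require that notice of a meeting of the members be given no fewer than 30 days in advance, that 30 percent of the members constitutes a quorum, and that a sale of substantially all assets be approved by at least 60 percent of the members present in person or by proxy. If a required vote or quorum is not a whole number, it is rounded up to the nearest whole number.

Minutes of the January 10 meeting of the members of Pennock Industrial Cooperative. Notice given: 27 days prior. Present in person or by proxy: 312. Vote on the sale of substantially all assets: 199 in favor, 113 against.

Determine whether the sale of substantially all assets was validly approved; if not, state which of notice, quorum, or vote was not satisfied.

Invalid — notice requirement not satisfied.

Notice: 27 days given; 30 required. Not satisfied.
Quorum: 30% of 1,037 = 311.10, rounded up to 312; 312 present. Satisfied.
Vote: requires three-fifths of those present (312); 3/5 of 312 = 187.20, rounded up to 188, so 188 needed; 199 in favor. Satisfied.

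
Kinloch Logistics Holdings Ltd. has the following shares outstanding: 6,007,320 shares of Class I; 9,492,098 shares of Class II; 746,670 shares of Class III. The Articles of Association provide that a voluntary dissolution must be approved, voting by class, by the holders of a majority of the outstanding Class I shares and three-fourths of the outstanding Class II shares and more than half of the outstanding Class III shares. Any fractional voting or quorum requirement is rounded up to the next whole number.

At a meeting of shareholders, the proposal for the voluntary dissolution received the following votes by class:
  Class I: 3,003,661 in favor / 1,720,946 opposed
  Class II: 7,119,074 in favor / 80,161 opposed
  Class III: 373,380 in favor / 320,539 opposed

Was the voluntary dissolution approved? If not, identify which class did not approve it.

Class I: a majority of 6007320 is 3003661; 3,003,661 required, 3,003,661 in favor — approved.
Class II: 3/4 of 9492098 = 7119073.50, rounded up to 7119074; 7,119,074 required, 7,119,074 in favor — approved.
Class III: a majority of 746670 is 373336; 373,336 required, 373,380 in favor — approved.

Approved — every class gave the required vote.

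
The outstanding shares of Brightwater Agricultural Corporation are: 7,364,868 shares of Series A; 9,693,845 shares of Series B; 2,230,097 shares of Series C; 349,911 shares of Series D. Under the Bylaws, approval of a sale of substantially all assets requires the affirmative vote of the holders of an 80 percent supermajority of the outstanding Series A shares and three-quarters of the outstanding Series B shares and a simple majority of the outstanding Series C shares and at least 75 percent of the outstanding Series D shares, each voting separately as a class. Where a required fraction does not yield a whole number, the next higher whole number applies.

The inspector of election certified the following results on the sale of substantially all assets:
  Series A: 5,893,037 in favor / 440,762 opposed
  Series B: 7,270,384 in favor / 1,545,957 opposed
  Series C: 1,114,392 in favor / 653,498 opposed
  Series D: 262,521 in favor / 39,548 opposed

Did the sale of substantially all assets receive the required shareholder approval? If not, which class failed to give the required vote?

Not approved — the Series C shares did not give the required vote.

Series A: 4/5 of 7364868 = 5891894.40, rounded up to 5891895; 5,891,895 required, 5,893,037 in favor — approved.
Series B: 3/4 of 9693845 = 7270383.75, rounded up to 7270384; 7,270,384 required, 7,270,384 in favor — approved.
Series C: a majority of 2230097 is 1115049; 1,115,049 required, 1,114,392 in favor — not approved.
Series D: 3/4 of 349911 = 262433.25, rounded up to 262434; 262,434 required, 262,521 in favor — approved.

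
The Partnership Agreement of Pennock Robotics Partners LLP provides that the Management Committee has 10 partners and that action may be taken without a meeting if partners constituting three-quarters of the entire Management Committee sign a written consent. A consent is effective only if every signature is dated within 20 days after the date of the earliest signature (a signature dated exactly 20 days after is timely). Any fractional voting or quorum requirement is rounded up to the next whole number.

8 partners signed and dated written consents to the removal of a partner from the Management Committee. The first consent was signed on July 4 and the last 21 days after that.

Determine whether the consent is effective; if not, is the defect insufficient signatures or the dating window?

Not effective — dating-window requirement not satisfied.

Signatures required: three-quarters of 10 — 3/4 of 10 = 7.50, rounded up to 8, so 8 needed; 8 signed. Sufficient.
Dating window: the latest signature is 21 days after the earliest; the limit is 20 days. Outside the window.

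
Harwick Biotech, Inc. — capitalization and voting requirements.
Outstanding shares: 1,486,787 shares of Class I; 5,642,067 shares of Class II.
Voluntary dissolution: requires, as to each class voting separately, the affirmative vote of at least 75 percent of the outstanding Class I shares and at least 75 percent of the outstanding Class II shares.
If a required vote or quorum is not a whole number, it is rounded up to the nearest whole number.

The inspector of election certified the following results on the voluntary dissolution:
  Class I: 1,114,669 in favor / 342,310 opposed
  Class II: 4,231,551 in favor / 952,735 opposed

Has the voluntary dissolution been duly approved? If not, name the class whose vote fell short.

Not approved — the Class I shares did not give the required vote.

Class I: 3/4 of 1486787 = 1115090.25, rounded up to 1115091; 1,115,091 required, 1,114,669 in favor — not approved.
Class II: 3/4 of 5642067 = 4231550.25, rounded up to 4231551; 4,231,551 required, 4,231,551 in favor — approved.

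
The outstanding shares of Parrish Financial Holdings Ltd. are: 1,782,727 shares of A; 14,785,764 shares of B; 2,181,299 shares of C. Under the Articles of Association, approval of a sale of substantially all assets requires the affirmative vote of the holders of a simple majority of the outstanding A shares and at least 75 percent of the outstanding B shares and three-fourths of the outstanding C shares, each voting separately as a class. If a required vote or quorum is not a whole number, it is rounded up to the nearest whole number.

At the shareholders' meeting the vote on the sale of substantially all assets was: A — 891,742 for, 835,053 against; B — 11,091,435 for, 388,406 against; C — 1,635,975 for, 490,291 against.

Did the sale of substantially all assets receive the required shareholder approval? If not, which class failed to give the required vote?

Approved — every class gave the required vote.

A: a majority of 1782727 is 891364; 891,364 required, 891,742 in favor — approved.
B: 3/4 of 14785764 = 11089323; 11,089,323 required, 11,091,435 in favor — approved.
C: 3/4 of 2181299 = 1635974.25, rounded up to 1635975; 1,635,975 required, 1,635,975 in favor — approved.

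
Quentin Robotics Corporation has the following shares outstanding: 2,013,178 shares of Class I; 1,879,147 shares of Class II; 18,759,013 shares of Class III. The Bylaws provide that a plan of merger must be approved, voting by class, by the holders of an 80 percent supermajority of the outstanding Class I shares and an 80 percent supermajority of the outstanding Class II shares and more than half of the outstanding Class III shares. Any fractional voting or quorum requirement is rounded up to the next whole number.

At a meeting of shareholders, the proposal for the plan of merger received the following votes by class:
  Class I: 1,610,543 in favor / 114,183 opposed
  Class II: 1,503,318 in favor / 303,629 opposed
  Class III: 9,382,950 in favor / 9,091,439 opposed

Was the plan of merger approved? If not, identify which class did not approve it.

Approved — every class gave the required vote.

Class I: 4/5 of 2013178 = 1610542.40, rounded up to 1610543; 1,610,543 required, 1,610,543 in favor — approved.
Class II: 4/5 of 1879147 = 1503317.60, rounded up to 1503318; 1,503,318 required, 1,503,318 in favor — approved.
Class III: a majority of 18759013 is 9379507; 9,379,507 required, 9,382,950 in favor — approved.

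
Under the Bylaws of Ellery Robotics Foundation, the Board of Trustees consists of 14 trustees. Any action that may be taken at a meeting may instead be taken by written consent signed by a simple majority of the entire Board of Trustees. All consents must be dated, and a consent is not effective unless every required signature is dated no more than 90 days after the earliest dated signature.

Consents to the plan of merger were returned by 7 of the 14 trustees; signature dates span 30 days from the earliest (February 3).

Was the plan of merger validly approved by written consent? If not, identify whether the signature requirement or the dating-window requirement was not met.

Not effective — insufficient signatures.

Signatures required: a simple majority of 14 — a majority of 14 is 8, so 8 needed; 7 signed. Insufficient.
Dating window: the latest signature is 30 days after the earliest; the limit is 90 days. Within the window.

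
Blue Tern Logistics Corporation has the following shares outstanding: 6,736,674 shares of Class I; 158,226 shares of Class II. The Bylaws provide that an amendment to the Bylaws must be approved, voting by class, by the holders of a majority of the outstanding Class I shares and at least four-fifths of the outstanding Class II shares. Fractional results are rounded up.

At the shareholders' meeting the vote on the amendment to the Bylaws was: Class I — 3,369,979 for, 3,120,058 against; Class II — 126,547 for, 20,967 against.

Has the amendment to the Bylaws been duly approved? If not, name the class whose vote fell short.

Class I: a majority of 6736674 is 3368338; 3,368,338 required, 3,369,979 in favor — approved.
Class II: 4/5 of 158226 = 126580.80, rounded up to 126581; 126,581 required, 126,547 in favor — not approved.

Not approved — the Class II shares did not give the required vote.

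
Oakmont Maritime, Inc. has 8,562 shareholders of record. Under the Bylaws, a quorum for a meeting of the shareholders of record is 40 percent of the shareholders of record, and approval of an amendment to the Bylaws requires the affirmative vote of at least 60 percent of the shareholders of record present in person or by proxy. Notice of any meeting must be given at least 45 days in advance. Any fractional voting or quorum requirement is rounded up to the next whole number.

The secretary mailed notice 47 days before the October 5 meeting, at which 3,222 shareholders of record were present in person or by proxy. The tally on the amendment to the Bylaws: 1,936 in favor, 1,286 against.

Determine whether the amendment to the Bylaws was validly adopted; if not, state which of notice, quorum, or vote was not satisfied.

Notice: 47 days given; 45 required. Satisfied.
Quorum: 40% of 8,562 = 3,424.80, rounded up to 3,425; 3,222 present. Not satisfied.
Vote: requires three-fifths of those present (3,222); 3/5 of 3222 = 1933.20, rounded up to 1934, so 1,934 needed; 1,936 in favor. Satisfied.

Invalid — quorum requirement not satisfied.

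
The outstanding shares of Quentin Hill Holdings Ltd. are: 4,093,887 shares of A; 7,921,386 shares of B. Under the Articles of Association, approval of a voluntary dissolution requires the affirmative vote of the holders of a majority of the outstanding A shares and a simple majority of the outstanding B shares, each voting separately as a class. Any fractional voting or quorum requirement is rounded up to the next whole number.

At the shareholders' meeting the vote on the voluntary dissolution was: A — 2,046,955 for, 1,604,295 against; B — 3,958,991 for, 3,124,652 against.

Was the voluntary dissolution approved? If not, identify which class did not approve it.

Not approved — the B shares did not give the required vote.

A: a majority of 4093887 is 2046944; 2,046,944 required, 2,046,955 in favor — approved.
B: a majority of 7921386 is 3960694; 3,960,694 required, 3,958,991 in favor — not approved.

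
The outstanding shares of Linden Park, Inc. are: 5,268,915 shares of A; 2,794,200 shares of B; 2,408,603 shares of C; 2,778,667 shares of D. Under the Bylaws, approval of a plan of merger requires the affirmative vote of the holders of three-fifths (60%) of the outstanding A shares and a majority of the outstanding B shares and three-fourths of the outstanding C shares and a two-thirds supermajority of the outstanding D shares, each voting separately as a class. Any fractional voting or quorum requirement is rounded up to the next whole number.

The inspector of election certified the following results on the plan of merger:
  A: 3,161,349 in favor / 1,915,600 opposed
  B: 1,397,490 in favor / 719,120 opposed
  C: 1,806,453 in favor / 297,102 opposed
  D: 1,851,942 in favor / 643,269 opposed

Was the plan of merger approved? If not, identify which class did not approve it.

Not approved — the D shares did not give the required vote.

A: 3/5 of 5268915 = 3161349; 3,161,349 required, 3,161,349 in favor — approved.
B: a majority of 2794200 is 1397101; 1,397,101 required, 1,397,490 in favor — approved.
C: 3/4 of 2408603 = 1806452.25, rounded up to 1806453; 1,806,453 required, 1,806,453 in favor — approved.
D: 2/3 of 2778667 = 1852444.67, rounded up to 1852445; 1,852,445 required, 1,851,942 in favor — not approved.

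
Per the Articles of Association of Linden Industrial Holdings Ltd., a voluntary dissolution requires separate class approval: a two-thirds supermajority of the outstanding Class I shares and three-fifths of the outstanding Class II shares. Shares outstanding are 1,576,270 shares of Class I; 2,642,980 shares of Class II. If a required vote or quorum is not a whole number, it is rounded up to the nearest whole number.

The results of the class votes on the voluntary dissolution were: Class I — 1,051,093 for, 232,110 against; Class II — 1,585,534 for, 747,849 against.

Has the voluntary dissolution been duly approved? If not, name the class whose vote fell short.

Class I: 2/3 of 1576270 = 1050846.67, rounded up to 1050847; 1,050,847 required, 1,051,093 in favor — approved.
Class II: 3/5 of 2642980 = 1585788; 1,585,788 required, 1,585,534 in favor — not approved.

Not approved — the Class II shares did not give the required vote.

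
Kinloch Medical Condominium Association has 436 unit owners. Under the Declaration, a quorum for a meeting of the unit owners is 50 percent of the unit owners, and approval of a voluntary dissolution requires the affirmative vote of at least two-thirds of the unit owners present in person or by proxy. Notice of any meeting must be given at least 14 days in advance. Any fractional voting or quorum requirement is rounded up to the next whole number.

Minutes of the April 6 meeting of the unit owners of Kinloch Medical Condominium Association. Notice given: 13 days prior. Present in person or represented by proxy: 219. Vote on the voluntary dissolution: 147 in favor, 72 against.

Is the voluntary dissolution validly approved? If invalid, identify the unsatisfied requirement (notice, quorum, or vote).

Notice: 13 days given; 14 required. Not satisfied.
Quorum: 50% of 436 = 218; 219 present. Satisfied.
Vote: requires two-thirds of those present (219); 2/3 of 219 = 146, so 146 needed; 147 in favor. Satisfied.

Invalid — notice requirement not satisfied.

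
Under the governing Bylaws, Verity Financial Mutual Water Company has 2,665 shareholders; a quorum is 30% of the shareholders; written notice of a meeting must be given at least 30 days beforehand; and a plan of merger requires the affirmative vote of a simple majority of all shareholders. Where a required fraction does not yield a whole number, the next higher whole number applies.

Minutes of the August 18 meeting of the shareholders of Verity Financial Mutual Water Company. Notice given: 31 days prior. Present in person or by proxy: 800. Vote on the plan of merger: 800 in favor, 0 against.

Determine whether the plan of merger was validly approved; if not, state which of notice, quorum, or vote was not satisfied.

Notice: 31 days given; 30 required. Satisfied.
Quorum: 30% of 2,665 = 799.50, rounded up to 800; 800 present. Satisfied.
Vote: requires a majority of all shareholders (2,665); a majority of 2665 is 1333, so 1,333 needed; 800 in favor. Not satisfied.

Invalid — vote requirement not satisfied.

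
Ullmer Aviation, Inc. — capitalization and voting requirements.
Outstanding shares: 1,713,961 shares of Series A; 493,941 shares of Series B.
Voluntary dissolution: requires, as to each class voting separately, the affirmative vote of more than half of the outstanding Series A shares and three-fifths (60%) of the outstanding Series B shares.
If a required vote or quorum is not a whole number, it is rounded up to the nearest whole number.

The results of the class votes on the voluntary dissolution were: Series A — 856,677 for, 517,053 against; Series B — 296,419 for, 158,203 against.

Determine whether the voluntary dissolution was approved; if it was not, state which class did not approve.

Not approved — the Series A shares did not give the required vote.

Series A: a majority of 1713961 is 856981; 856,981 required, 856,677 in favor — not approved.
Series B: 3/5 of 493941 = 296364.60, rounded up to 296365; 296,365 required, 296,419 in favor — approved.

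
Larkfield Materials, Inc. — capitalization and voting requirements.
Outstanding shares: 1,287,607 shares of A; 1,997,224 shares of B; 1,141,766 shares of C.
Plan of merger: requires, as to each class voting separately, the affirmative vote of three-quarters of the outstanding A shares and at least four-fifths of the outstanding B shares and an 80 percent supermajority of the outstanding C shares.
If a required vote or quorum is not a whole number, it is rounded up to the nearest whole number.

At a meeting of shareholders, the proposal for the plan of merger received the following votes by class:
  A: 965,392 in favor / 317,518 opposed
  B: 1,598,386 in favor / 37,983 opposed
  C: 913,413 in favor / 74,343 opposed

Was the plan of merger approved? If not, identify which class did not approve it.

Not approved — the A shares did not give the required vote.

A: 3/4 of 1287607 = 965705.25, rounded up to 965706; 965,706 required, 965,392 in favor — not approved.
B: 4/5 of 1997224 = 1597779.20, rounded up to 1597780; 1,597,780 required, 1,598,386 in favor — approved.
C: 4/5 of 1141766 = 913412.80, rounded up to 913413; 913,413 required, 913,413 in favor — approved.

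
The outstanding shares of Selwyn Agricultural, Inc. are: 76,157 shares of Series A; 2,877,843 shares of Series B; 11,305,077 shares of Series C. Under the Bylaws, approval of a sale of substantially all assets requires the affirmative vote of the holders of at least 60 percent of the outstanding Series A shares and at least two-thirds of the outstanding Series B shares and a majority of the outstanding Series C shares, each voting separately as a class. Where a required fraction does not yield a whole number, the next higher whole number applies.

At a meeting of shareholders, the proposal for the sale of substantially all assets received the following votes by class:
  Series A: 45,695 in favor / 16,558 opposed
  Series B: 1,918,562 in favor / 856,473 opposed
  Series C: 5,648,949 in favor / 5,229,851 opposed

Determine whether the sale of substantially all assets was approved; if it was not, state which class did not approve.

Not approved — the Series C shares did not give the required vote.

Series A: 3/5 of 76157 = 45694.20, rounded up to 45695; 45,695 required, 45,695 in favor — approved.
Series B: 2/3 of 2877843 = 1918562; 1,918,562 required, 1,918,562 in favor — approved.
Series C: a majority of 11305077 is 5652539; 5,652,539 required, 5,648,949 in favor — not approved.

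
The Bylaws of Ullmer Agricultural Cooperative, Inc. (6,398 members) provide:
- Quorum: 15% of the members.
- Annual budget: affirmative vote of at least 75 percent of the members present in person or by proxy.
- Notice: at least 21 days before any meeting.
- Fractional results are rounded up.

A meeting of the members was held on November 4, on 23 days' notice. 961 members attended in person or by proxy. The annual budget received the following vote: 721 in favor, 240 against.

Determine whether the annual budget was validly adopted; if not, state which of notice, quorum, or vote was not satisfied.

Notice: 23 days given; 21 required. Satisfied.
Quorum: 15% of 6,398 = 959.70, rounded up to 960; 961 present. Satisfied.
Vote: requires three-fourths of those present (961); 3/4 of 961 = 720.75, rounded up to 721, so 721 needed; 721 in favor. Satisfied.

Valid — all requirements satisfied.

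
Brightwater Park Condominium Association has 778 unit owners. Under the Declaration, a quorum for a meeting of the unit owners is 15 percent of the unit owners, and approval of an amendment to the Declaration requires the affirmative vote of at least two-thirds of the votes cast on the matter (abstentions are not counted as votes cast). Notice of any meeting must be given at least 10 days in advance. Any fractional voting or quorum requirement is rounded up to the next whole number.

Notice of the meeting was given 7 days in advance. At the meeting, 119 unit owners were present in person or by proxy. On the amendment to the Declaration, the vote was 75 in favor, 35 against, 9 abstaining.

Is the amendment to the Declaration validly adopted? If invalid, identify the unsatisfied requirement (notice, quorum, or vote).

Notice: 7 days given; 10 required. Not satisfied.
Quorum: 15% of 778 = 116.70, rounded up to 117; 119 present. Satisfied.
Vote: requires two-thirds of the votes cast (119 − 9 abstaining = 110); 2/3 of 110 = 73.33, rounded up to 74, so 74 needed; 75 in favor. Satisfied.

Invalid — notice requirement not satisfied.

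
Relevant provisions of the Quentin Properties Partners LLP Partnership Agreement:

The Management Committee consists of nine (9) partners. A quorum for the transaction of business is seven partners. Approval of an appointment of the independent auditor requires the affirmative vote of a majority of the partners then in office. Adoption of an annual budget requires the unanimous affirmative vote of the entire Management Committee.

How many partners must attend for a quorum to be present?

The quorum is fixed at 7.

7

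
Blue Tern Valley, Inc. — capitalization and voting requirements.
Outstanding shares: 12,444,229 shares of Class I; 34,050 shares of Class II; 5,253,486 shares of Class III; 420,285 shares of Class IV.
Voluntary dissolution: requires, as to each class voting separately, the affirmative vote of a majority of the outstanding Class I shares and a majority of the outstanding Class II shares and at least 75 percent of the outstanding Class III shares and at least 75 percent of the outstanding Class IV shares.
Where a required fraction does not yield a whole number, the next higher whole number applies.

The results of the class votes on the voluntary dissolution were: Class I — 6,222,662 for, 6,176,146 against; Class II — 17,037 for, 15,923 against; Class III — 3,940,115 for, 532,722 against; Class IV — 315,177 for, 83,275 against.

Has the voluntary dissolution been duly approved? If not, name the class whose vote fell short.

Class I: a majority of 12444229 is 6222115; 6,222,115 required, 6,222,662 in favor — approved.
Class II: a majority of 34050 is 17026; 17,026 required, 17,037 in favor — approved.
Class III: 3/4 of 5253486 = 3940114.50, rounded up to 3940115; 3,940,115 required, 3,940,115 in favor — approved.
Class IV: 3/4 of 420285 = 315213.75, rounded up to 315214; 315,214 required, 315,177 in favor — not approved.

Not approved — the Class IV shares did not give the required vote.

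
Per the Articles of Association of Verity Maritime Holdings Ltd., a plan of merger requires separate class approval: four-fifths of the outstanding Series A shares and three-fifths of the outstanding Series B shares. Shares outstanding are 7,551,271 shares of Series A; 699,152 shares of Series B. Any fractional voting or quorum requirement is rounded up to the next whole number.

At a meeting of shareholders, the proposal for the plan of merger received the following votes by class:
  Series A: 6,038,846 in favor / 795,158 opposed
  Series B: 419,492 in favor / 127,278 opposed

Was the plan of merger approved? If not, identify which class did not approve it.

Not approved — the Series A shares did not give the required vote.

Series A: 4/5 of 7551271 = 6041016.80, rounded up to 6041017; 6,041,017 required, 6,038,846 in favor — not approved.
Series B: 3/5 of 699152 = 419491.20, rounded up to 419492; 419,492 required, 419,492 in favor — approved.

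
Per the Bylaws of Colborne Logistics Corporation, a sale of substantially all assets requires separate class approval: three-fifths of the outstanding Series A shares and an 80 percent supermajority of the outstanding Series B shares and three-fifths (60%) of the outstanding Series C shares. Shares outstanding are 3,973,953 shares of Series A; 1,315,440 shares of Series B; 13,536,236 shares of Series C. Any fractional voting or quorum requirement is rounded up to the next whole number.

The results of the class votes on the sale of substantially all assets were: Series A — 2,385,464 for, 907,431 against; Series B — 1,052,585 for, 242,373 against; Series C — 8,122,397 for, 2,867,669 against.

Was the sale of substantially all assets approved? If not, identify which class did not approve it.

Approved — every class gave the required vote.

Series A: 3/5 of 3973953 = 2384371.80, rounded up to 2384372; 2,384,372 required, 2,385,464 in favor — approved.
Series B: 4/5 of 1315440 = 1052352; 1,052,352 required, 1,052,585 in favor — approved.
Series C: 3/5 of 13536236 = 8121741.60, rounded up to 8121742; 8,121,742 required, 8,122,397 in favor — approved.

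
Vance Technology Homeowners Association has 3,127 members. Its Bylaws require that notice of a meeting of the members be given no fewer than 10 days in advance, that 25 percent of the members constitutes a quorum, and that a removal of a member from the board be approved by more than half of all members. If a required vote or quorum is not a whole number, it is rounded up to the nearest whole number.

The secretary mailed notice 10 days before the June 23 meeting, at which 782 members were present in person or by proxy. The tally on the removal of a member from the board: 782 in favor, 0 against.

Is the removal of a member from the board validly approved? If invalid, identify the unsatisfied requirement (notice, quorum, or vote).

Invalid — vote requirement not satisfied.

Notice: 10 days given; 10 required. Satisfied.
Quorum: 25% of 3,127 = 781.75, rounded up to 782; 782 present. Satisfied.
Vote: requires a majority of all members (3,127); a majority of 3127 is 1564, so 1,564 needed; 782 in favor. Not satisfied.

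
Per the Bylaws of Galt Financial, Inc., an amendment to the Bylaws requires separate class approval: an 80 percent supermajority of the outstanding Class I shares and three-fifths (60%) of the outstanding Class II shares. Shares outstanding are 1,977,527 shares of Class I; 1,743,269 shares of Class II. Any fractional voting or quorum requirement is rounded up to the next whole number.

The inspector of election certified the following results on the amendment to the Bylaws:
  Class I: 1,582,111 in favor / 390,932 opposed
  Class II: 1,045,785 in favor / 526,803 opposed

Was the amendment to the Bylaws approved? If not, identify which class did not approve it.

Not approved — the Class II shares did not give the required vote.

Class I: 4/5 of 1977527 = 1582021.60, rounded up to 1582022; 1,582,022 required, 1,582,111 in favor — approved.
Class II: 3/5 of 1743269 = 1045961.40, rounded up to 1045962; 1,045,962 required, 1,045,785 in favor — not approved.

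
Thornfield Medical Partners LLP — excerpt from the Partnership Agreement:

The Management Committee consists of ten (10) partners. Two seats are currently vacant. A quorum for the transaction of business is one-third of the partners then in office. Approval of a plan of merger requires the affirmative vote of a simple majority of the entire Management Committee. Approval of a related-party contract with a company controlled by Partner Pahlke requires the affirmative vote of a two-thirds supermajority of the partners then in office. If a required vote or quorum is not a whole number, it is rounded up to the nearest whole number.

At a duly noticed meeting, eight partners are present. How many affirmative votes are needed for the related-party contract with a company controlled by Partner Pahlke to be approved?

The related-party contract with a company controlled by Partner Pahlke requires two-thirds of the partners then in office (8).
2/3 of 8 = 5.33, rounded up to 6.

6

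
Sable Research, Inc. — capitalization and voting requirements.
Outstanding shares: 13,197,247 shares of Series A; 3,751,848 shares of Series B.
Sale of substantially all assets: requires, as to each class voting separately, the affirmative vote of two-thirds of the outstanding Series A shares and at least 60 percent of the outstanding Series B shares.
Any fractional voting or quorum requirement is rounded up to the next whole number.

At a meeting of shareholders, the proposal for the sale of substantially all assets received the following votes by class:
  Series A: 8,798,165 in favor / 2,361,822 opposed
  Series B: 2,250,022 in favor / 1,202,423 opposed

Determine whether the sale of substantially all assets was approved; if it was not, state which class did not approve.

Not approved — the Series B shares did not give the required vote.

Series A: 2/3 of 13197247 = 8798164.67, rounded up to 8798165; 8,798,165 required, 8,798,165 in favor — approved.
Series B: 3/5 of 3751848 = 2251108.80, rounded up to 2251109; 2,251,109 required, 2,250,022 in favor — not approved.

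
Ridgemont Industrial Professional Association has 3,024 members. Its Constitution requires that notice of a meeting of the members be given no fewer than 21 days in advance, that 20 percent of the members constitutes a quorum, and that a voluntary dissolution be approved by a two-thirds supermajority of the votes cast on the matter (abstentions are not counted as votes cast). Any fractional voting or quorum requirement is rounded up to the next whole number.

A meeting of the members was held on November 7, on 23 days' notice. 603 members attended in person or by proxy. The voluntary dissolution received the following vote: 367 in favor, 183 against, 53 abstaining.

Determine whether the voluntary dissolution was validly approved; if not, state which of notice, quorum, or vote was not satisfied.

Invalid — quorum requirement not satisfied.

Notice: 23 days given; 21 required. Satisfied.
Quorum: 20% of 3,024 = 604.80, rounded up to 605; 603 present. Not satisfied.
Vote: requires two-thirds of the votes cast (603 − 53 abstaining = 550); 2/3 of 550 = 366.67, rounded up to 367, so 367 needed; 367 in favor. Satisfied.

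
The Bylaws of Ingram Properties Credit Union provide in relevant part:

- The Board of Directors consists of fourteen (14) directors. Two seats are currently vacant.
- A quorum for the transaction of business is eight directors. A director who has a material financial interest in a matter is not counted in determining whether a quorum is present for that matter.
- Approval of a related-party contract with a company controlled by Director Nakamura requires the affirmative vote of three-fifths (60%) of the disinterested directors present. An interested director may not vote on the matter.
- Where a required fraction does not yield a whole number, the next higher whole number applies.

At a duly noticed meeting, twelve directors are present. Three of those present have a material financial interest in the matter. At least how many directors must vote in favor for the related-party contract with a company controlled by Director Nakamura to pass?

6

The related-party contract with a company controlled by Director Nakamura requires three-fifths of the disinterested directors present (12 − 3 = 9).
3/5 of 9 = 5.40, rounded up to 6.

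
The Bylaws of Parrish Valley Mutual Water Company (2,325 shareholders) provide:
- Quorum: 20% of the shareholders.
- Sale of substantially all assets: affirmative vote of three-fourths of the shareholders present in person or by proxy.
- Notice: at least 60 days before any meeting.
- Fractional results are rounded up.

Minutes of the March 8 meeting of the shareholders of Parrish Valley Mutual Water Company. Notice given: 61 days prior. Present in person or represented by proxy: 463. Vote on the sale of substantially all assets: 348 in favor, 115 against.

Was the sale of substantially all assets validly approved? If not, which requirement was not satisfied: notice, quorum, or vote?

Invalid — quorum requirement not satisfied.

Notice: 61 days given; 60 required. Satisfied.
Quorum: 20% of 2,325 = 465; 463 present. Not satisfied.
Vote: requires three-fourths of those present (463); 3/4 of 463 = 347.25, rounded up to 348, so 348 needed; 348 in favor. Satisfied.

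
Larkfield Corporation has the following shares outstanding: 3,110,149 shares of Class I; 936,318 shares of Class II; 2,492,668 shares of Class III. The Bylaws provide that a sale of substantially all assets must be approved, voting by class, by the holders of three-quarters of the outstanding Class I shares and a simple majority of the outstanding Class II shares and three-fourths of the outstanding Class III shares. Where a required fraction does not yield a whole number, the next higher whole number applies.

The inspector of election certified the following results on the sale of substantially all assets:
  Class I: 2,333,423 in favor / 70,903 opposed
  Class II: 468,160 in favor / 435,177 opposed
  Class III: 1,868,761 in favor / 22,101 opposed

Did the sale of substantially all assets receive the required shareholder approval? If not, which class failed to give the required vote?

Not approved — the Class III shares did not give the required vote.

Class I: 3/4 of 3110149 = 2332611.75, rounded up to 2332612; 2,332,612 required, 2,333,423 in favor — approved.
Class II: a majority of 936318 is 468160; 468,160 required, 468,160 in favor — approved.
Class III: 3/4 of 2492668 = 1869501; 1,869,501 required, 1,868,761 in favor — not approved.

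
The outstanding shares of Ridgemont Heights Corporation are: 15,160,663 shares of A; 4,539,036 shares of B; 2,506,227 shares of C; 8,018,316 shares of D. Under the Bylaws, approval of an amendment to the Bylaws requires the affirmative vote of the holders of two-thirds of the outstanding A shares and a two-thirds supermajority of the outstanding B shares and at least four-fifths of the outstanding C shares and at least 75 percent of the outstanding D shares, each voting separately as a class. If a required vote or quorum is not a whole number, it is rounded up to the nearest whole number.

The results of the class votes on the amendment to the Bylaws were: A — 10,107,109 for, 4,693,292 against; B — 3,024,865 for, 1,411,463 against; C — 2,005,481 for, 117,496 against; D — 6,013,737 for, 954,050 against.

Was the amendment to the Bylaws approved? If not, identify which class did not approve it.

A: 2/3 of 15160663 = 10107108.67, rounded up to 10107109; 10,107,109 required, 10,107,109 in favor — approved.
B: 2/3 of 4539036 = 3026024; 3,026,024 required, 3,024,865 in favor — not approved.
C: 4/5 of 2506227 = 2004981.60, rounded up to 2004982; 2,004,982 required, 2,005,481 in favor — approved.
D: 3/4 of 8018316 = 6013737; 6,013,737 required, 6,013,737 in favor — approved.

Not approved — the B shares did not give the required vote.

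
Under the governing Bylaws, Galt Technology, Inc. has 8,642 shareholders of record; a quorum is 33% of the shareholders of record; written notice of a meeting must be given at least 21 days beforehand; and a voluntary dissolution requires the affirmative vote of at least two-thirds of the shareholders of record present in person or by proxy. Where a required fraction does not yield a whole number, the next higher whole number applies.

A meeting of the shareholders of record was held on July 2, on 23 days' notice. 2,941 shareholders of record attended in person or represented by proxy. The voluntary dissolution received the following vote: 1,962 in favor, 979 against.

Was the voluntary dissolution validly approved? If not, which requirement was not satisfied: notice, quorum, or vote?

Valid — all requirements satisfied.

Notice: 23 days given; 21 required. Satisfied.
Quorum: 33% of 8,642 = 2,851.86, rounded up to 2,852; 2,941 present. Satisfied.
Vote: requires two-thirds of those present (2,941); 2/3 of 2941 = 1960.67, rounded up to 1961, so 1,961 needed; 1,962 in favor. Satisfied.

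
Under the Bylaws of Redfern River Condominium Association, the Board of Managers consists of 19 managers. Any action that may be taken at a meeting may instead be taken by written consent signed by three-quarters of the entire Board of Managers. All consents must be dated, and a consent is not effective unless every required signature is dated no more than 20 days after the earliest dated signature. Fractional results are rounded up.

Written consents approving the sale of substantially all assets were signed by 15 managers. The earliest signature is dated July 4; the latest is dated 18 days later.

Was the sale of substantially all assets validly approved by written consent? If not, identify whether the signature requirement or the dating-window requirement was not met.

Signatures required: three-quarters of 19 — 3/4 of 19 = 14.25, rounded up to 15, so 15 needed; 15 signed. Sufficient.
Dating window: the latest signature is 18 days after the earliest; the limit is 20 days. Within the window.

Effective — both the signature and dating-window requirements are satisfied.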